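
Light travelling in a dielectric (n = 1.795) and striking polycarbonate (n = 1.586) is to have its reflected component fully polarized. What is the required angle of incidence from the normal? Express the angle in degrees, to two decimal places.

tan θ_B = n₂/n₁ = 1.586/1.795 = 0.8836. Taking the arctangent, θ_B = 41.46°.

θ_B ≈ 41.46°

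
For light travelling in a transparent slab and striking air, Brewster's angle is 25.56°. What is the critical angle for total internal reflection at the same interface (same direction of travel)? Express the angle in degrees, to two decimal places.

From Brewster, n₂/n₁ = tan θ_B = tan 25.56° = 0.4783.
Then sin θ_c = n₂/n₁ = 0.4783, so θ_c = arcsin 0.4783 = 28.57°.

θ_c ≈ 28.57°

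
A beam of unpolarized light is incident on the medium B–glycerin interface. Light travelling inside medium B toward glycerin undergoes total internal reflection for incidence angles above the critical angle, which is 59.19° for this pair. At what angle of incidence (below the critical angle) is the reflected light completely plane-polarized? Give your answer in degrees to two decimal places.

At the critical angle sin θ_c = n₂/n₁, giving n₂/n₁ = sin 59.19° = 0.8589.
Then tan θ_B = n₂/n₁ = 0.8589, so θ_B = arctan 0.8589 = 40.66°.

θ_B ≈ 40.66°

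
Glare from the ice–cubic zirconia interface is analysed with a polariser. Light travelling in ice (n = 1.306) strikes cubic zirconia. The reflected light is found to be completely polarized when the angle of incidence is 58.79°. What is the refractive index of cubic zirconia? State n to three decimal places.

Full polarization of the reflected beam means tan θ_B = n₂/n₁, where n₁ is the incident medium (ice).
n₂ = n₁ tan θ_B = 1.306 × tan 58.79° = 2.156.

n ≈ 2.156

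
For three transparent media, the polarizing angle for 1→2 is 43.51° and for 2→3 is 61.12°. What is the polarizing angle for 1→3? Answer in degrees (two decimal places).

θ_B ≈ 59.84°

n₂/n₁ = tan 43.51° = 0.9493 and n₃/n₂ = tan 61.12° = 1.8130.
So n₃/n₁ = (n₂/n₁)(n₃/n₂) = 0.9493 × 1.8130 = 1.7211.
θ_B(1→3) = arctan(1.7211) = 59.84°.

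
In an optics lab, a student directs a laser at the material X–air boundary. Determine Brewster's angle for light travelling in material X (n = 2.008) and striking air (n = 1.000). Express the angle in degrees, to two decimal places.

The reflected p-component vanishes when tan θ_B = n₂/n₁.
Brewster's condition: tan θ_B = n₂/n₁ = 1.000/2.008 = 0.4980. Taking the arctangent, θ_B = 26.47°.

θ_B ≈ 26.47°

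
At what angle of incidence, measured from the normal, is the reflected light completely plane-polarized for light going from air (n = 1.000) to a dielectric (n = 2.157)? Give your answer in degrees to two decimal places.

Here n₂/n₁ = 2.157/1.000 = 2.1570, and Brewster's law gives tan θ_B = n₂/n₁. Taking the arctangent, θ_B = 65.13°.

θ_B ≈ 65.13°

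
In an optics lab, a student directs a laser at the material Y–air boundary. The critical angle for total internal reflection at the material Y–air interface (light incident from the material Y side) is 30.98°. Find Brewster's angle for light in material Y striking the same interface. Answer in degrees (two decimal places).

θ_B ≈ 27.24°

At the critical angle sin θ_c = n₂/n₁, giving n₂/n₁ = sin 30.98° = 0.5147.
Then tan θ_B = n₂/n₁ = 0.5147, so θ_B = arctan 0.5147 = 27.24°.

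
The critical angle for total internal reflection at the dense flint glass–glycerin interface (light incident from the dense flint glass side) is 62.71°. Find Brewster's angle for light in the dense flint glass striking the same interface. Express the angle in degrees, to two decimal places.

n₂/n₁ = sin θ_c = sin 62.71° = 0.8887.
tan θ_B equals the same ratio, so θ_B = arctan(0.8887) = 41.63°.

θ_B ≈ 41.63°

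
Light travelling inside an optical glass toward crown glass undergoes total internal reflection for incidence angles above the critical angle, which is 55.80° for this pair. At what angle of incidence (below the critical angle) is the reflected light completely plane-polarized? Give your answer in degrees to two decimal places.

sin θ_c = n₂/n₁, so n₂/n₁ = sin 55.80° = 0.8271.
Brewster: tan θ_B = n₂/n₁ = 0.8271.
θ_B = arctan(0.8271) = 39.59°.

θ_B ≈ 39.59°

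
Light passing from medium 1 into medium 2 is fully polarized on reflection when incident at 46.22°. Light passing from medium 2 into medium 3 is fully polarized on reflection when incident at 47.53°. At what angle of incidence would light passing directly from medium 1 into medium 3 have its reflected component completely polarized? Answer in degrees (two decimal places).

n₂/n₁ = tan 46.22° = 1.0435 and n₃/n₂ = tan 47.53° = 1.0925.
n₃/n₁ = 1.1400. Then tan θ_B(1→3) = n₃/n₁, so θ_B(1→3) = arctan(1.1400) = 48.74°.

θ_B ≈ 48.74°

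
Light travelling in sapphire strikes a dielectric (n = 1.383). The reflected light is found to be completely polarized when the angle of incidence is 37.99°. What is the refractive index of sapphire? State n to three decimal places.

n ≈ 1.771

Full polarization of the reflected beam means tan θ_B = n₂/n₁, where n₁ is the incident medium (sapphire).
n₁ = n₂ / tan θ_B = 1.383 / tan 37.99° = 1.771.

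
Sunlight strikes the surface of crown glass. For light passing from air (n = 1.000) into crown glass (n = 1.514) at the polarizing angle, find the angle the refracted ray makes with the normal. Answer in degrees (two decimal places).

tan θ_B = n₂/n₁ = 1.514/1.000 = 1.5140, so θ_B = 56.56°.
At Brewster's angle the reflected and refracted rays are perpendicular, so θ_t = 90° − θ_B = 90° − 56.56° = 33.44°.

θ_t ≈ 33.44°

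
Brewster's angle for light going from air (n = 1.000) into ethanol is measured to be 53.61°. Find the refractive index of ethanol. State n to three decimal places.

Full polarization of the reflected beam means tan θ_B = n₂/n₁, where n₁ is the incident medium (air).
n₂ = n₁ tan θ_B = 1.000 × tan 53.61° = 1.357.

n ≈ 1.357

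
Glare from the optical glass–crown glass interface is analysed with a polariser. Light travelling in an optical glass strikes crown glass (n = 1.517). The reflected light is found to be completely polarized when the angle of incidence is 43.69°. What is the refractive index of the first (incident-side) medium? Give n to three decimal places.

n ≈ 1.588

Full polarization of the reflected beam means tan θ_B = n₂/n₁, where n₁ is the incident medium (an optical glass).
n₁ = n₂ / tan θ_B = 1.517 / tan 43.69° = 1.588.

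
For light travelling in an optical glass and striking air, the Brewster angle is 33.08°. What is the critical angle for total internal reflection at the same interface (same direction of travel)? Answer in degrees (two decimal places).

θ_c ≈ 40.65°

From Brewster, n₂/n₁ = tan θ_B = tan 33.08° = 0.6514.
Then sin θ_c = n₂/n₁ = 0.6514, so θ_c = arcsin 0.6514 = 40.65°.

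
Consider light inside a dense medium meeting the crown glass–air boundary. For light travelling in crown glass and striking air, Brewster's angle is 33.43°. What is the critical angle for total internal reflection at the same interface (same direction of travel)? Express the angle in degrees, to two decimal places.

θ_c ≈ 41.31°

n₂/n₁ = tan 33.43° = 0.6601; the critical angle satisfies sin θ_c = n₂/n₁.
θ_c = arcsin(0.6601) = 41.31°.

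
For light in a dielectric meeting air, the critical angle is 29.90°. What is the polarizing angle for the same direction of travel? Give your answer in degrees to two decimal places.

n₂/n₁ = sin θ_c = sin 29.90° = 0.4985.
tan θ_B equals the same ratio, so θ_B = arctan(0.4985) = 26.50°.

θ_B ≈ 26.50°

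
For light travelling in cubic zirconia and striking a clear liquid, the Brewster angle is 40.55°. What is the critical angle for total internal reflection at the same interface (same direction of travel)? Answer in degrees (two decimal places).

tan θ_B = n₂/n₁ = tan 40.55° = 0.8556.
Total internal reflection: sin θ_c = n₂/n₁ = 0.8556.
θ_c = arcsin(0.8556) = 58.83°.

θ_c ≈ 58.83°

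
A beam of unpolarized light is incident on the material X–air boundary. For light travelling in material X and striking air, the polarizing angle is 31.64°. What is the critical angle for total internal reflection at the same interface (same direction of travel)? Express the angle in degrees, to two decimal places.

n₂/n₁ = tan 31.64° = 0.6162; the critical angle satisfies sin θ_c = n₂/n₁.
θ_c = arcsin(0.6162) = 38.04°.

θ_c ≈ 38.04°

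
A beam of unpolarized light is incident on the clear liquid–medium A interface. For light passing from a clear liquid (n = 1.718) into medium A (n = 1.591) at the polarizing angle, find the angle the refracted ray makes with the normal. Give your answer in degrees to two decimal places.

First find Brewster's angle: tan θ_B = 1.591/1.718 = 0.9261, giving θ_B = 42.80°.
Since θ_B + θ_t = 90° at Brewster incidence, θ_t = 90° − 42.80° = 47.20°.

θ_t ≈ 47.20°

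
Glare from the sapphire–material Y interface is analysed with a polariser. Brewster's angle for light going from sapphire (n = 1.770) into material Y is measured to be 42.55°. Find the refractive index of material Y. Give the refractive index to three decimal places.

n ≈ 1.625

Brewster's law: tan θ_B = n₂/n₁ (light incident in sapphire, refracted into material Y).
n₂ = n₁ tan θ_B = 1.770 × tan 42.55° = 1.625.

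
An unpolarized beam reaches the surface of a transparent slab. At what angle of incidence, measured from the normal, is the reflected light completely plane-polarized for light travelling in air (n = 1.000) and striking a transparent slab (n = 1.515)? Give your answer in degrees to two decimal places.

Here n₂/n₁ = 1.515/1.000 = 1.5150, and Brewster's law gives tan θ_B = n₂/n₁.
θ_B = arctan(1.5150) = 56.57°.

θ_B ≈ 56.57°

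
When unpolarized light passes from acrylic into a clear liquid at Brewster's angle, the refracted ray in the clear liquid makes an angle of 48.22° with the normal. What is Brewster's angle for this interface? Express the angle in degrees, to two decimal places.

At Brewster's angle the reflected and refracted rays are perpendicular, so θ_B + θ_t = 90°.
So θ_B = 90° − θ_t = 90° − 48.22° = 41.78°.

θ_B ≈ 41.78°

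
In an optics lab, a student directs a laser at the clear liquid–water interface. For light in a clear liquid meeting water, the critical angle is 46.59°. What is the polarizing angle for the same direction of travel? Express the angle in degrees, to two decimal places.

sin θ_c = n₂/n₁, so n₂/n₁ = sin 46.59° = 0.7265.
Brewster: tan θ_B = n₂/n₁ = 0.7265.
θ_B = arctan(0.7265) = 36.00°.

θ_B ≈ 36.00°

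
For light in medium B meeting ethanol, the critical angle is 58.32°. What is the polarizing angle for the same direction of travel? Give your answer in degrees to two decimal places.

θ_B ≈ 40.40°

n₂/n₁ = sin θ_c = sin 58.32° = 0.8510.
tan θ_B equals the same ratio, so θ_B = arctan(0.8510) = 40.40°.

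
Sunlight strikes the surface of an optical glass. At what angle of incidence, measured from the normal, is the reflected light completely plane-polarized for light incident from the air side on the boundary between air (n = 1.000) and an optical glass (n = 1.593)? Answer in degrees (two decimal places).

Here n₂/n₁ = 1.593/1.000 = 1.5930, and Brewster's law gives tan θ_B = n₂/n₁. Taking the arctangent, θ_B = 57.88°.

θ_B ≈ 57.88°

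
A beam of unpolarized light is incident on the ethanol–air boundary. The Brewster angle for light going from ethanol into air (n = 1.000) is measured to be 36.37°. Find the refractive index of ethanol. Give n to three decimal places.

At the Brewster angle, tan θ_B = n₂/n₁ with n₁ on the incident side (ethanol) and n₂ on the transmitted side (air).
n₁ = n₂ / tan θ_B = 1.000 / tan 36.37° = 1.358.

n ≈ 1.358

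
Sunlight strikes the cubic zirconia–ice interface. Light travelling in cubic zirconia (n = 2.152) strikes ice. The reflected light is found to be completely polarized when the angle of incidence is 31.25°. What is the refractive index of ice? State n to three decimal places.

Brewster's law: tan θ_B = n₂/n₁ (light incident in cubic zirconia, refracted into ice).
n₂ = n₁ tan θ_B = 2.152 × tan 31.25° = 1.306.

n ≈ 1.306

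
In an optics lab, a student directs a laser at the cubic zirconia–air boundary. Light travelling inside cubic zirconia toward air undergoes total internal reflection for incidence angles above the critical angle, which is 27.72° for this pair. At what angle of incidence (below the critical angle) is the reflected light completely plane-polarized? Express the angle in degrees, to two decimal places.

At the critical angle sin θ_c = n₂/n₁, giving n₂/n₁ = sin 27.72° = 0.4652.
Then tan θ_B = n₂/n₁ = 0.4652, so θ_B = arctan 0.4652 = 24.95°.

θ_B ≈ 24.95°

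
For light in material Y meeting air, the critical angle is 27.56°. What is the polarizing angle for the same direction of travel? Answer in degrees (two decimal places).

θ_B ≈ 24.83°

At the critical angle sin θ_c = n₂/n₁, giving n₂/n₁ = sin 27.56° = 0.4627.
Then tan θ_B = n₂/n₁ = 0.4627, so θ_B = arctan 0.4627 = 24.83°.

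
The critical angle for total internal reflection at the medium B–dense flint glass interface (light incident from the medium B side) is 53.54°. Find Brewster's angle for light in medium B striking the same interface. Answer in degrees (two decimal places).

At the critical angle sin θ_c = n₂/n₁, giving n₂/n₁ = sin 53.54° = 0.8043.
Then tan θ_B = n₂/n₁ = 0.8043, so θ_B = arctan 0.8043 = 38.81°.

θ_B ≈ 38.81°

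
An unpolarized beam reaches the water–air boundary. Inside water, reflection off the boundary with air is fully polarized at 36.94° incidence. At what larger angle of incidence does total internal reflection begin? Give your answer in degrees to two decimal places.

n₂/n₁ = tan 36.94° = 0.7519; the critical angle satisfies sin θ_c = n₂/n₁.
θ_c = arcsin(0.7519) = 48.76°.

θ_c ≈ 48.76°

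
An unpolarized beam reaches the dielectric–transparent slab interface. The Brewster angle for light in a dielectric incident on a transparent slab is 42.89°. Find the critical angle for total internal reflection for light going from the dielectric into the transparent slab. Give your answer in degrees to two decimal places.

n₂/n₁ = tan 42.89° = 0.9289; the critical angle satisfies sin θ_c = n₂/n₁.
θ_c = arcsin(0.9289) = 68.27°.

θ_c ≈ 68.27°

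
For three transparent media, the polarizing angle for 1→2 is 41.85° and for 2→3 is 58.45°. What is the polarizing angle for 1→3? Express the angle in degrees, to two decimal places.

n₂/n₁ = tan 41.85° = 0.8957 and n₃/n₂ = tan 58.45° = 1.6287.
So n₃/n₁ = (n₂/n₁)(n₃/n₂) = 0.8957 × 1.6287 = 1.4587.
θ_B(1→3) = arctan(1.4587) = 55.57°.

θ_B ≈ 55.57°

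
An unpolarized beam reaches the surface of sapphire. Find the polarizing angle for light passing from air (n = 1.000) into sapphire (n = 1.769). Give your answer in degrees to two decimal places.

θ_B ≈ 60.52°

tan θ_B = n₂/n₁ = 1.769/1.000 = 1.7690.
So θ_B = arctan 1.7690 = 60.52°.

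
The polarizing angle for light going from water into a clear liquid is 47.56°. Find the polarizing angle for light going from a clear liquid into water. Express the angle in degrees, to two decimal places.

θ_B' ≈ 42.44°

tan θ_B' = n₁/n₂ = 1/tan θ_B, so θ_B' = 90° − θ_B.
θ_B' = 90° − 47.56° = 42.44°.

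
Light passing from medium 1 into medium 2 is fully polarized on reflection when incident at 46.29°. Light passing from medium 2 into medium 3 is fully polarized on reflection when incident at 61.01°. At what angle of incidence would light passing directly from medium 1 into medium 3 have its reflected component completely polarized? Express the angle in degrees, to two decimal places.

n₂/n₁ = tan 46.29° = 1.0461 and n₃/n₂ = tan 61.01° = 1.8048.
So n₃/n₁ = (n₂/n₁)(n₃/n₂) = 1.0461 × 1.8048 = 1.8879.
θ_B(1→3) = arctan(1.8879) = 62.09°.

θ_B ≈ 62.09°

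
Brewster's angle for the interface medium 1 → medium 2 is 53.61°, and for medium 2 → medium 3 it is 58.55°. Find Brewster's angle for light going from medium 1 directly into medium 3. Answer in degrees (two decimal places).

θ_B ≈ 65.74°

tan θ_B(1→2) = n₂/n₁ = tan 53.61° = 1.3569.
tan θ_B(2→3) = n₃/n₂ = tan 58.55° = 1.6351.
n₃/n₁ = 2.2185. Then tan θ_B(1→3) = n₃/n₁, so θ_B(1→3) = arctan(2.2185) = 65.74°.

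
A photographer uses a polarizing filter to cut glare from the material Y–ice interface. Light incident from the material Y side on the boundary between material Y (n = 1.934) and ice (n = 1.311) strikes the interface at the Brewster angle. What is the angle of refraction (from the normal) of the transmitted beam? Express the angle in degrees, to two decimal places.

First find Brewster's angle: tan θ_B = 1.311/1.934 = 0.6779, giving θ_B = 34.13°.
At Brewster's angle the reflected and refracted rays are perpendicular, so θ_t = 90° − θ_B = 90° − 34.13° = 55.87°.

θ_t ≈ 55.87°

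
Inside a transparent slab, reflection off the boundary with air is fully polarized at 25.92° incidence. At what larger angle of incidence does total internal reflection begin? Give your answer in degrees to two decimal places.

θ_c ≈ 29.08°

tan θ_B = n₂/n₁ = tan 25.92° = 0.4860.
Total internal reflection: sin θ_c = n₂/n₁ = 0.4860.
θ_c = arcsin(0.4860) = 29.08°.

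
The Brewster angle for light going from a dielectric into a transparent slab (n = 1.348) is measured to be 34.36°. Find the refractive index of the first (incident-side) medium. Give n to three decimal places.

n ≈ 1.972

At the Brewster angle, tan θ_B = n₂/n₁ with n₁ on the incident side (a dielectric) and n₂ on the transmitted side (a transparent slab).
n₁ = n₂ / tan θ_B = 1.348 / tan 34.36° = 1.972.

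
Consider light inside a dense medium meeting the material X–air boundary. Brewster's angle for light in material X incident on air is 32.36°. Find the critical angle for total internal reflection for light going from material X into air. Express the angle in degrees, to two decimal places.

n₂/n₁ = tan 32.36° = 0.6336; the critical angle satisfies sin θ_c = n₂/n₁.
θ_c = arcsin(0.6336) = 39.32°.

θ_c ≈ 39.32°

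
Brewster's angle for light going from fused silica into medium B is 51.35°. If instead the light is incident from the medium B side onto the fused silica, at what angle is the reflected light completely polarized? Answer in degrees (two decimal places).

tan θ_B' = n₁/n₂ = 1/tan θ_B, so θ_B' = 90° − θ_B.
θ_B' = 90° − 51.35° = 38.65°.

θ_B' ≈ 38.65°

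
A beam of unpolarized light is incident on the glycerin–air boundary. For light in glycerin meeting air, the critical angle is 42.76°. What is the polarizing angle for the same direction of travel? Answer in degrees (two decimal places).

n₂/n₁ = sin θ_c = sin 42.76° = 0.6789.
tan θ_B equals the same ratio, so θ_B = arctan(0.6789) = 34.17°.

θ_B ≈ 34.17°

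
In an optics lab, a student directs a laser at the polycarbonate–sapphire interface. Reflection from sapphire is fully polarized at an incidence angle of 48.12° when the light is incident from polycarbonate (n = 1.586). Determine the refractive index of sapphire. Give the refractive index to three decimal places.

n ≈ 1.769

Brewster's law: tan θ_B = n₂/n₁ (light incident in polycarbonate, refracted into sapphire).
n₂ = n₁ tan θ_B = 1.586 × tan 48.12° = 1.769.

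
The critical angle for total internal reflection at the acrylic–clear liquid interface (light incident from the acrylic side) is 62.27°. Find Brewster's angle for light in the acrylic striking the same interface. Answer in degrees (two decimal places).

θ_B ≈ 41.51°

n₂/n₁ = sin θ_c = sin 62.27° = 0.8852.
tan θ_B equals the same ratio, so θ_B = arctan(0.8852) = 41.51°.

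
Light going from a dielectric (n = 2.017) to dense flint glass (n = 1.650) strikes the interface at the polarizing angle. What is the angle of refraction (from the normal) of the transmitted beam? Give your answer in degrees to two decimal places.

θ_t ≈ 50.72°

First find Brewster's angle: tan θ_B = 1.650/2.017 = 0.8180, giving θ_B = 39.28°.
Since θ_B + θ_t = 90° at Brewster incidence, θ_t = 90° − 39.28° = 50.72°.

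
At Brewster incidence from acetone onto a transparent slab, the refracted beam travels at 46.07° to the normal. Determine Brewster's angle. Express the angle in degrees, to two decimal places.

θ_B ≈ 43.93°

Brewster's condition makes the reflected and refracted beams perpendicular: θ_B + θ_t = 90°.
θ_B = 90° − 46.07° = 43.93°.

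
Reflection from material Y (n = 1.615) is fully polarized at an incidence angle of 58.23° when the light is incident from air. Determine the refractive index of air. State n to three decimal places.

Brewster's law: tan θ_B = n₂/n₁ (light incident in air, refracted into material Y).
n₁ = n₂ / tan θ_B = 1.615 / tan 58.23° = 1.000.

n ≈ 1.000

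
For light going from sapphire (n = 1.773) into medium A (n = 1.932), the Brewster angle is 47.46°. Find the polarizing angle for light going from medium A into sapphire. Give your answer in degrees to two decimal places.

θ_B' ≈ 42.54°

Reversing the direction swaps n₁ and n₂, so tan θ_B' = 1/tan θ_B and θ_B' = 90° − θ_B.
Hence θ_B' = 90° − 47.46° = 42.54°.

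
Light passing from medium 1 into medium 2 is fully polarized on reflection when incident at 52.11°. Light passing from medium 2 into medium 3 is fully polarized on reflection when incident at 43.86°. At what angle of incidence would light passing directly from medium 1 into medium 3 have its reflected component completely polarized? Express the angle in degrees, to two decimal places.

tan θ_B(1→2) = n₂/n₁ = tan 52.11° = 1.2850.
tan θ_B(2→3) = n₃/n₂ = tan 43.86° = 0.9610.
So n₃/n₁ = (n₂/n₁)(n₃/n₂) = 1.2850 × 0.9610 = 1.2349.
θ_B(1→3) = arctan(1.2349) = 51.00°.

θ_B ≈ 51.00°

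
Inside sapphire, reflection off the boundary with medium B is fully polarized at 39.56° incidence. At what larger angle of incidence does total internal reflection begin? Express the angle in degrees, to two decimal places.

θ_c ≈ 55.70°

n₂/n₁ = tan 39.56° = 0.8261; the critical angle satisfies sin θ_c = n₂/n₁.
θ_c = arcsin(0.8261) = 55.70°.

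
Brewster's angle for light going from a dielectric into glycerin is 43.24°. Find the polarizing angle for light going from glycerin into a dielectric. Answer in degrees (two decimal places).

θ_B' ≈ 46.76°

The two Brewster angles are complementary: θ_B' = 90° − θ_B = 90° − 43.24° = 46.76°.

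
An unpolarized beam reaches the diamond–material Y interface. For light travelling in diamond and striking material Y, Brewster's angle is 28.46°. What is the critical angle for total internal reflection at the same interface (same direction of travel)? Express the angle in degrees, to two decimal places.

From Brewster, n₂/n₁ = tan θ_B = tan 28.46° = 0.5421.
Then sin θ_c = n₂/n₁ = 0.5421, so θ_c = arcsin 0.5421 = 32.82°.

θ_c ≈ 32.82°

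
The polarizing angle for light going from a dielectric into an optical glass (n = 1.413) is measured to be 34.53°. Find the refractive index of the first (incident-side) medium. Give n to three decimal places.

n ≈ 2.054

At the polarizing angle, tan θ_B = n₂/n₁ with n₁ on the incident side (a dielectric) and n₂ on the transmitted side (an optical glass).
n₁ = n₂ / tan θ_B = 1.413 / tan 34.53° = 2.054.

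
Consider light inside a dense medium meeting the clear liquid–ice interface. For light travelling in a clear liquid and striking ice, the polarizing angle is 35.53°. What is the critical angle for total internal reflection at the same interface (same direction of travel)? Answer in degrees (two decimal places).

n₂/n₁ = tan 35.53° = 0.7141; the critical angle satisfies sin θ_c = n₂/n₁.
θ_c = arcsin(0.7141) = 45.57°.

θ_c ≈ 45.57°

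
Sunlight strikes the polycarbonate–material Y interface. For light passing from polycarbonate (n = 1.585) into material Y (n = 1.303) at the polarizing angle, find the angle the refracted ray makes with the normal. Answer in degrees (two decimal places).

θ_t ≈ 50.58°

θ_B = arctan(n₂/n₁) = arctan(1.303/1.585) = 39.42°.
At Brewster's angle the reflected and refracted rays are perpendicular, so θ_t = 90° − θ_B = 90° − 39.42° = 50.58°.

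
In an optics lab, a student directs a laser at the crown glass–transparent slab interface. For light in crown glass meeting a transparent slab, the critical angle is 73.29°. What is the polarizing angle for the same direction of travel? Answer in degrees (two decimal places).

θ_B ≈ 43.76°

sin θ_c = n₂/n₁, so n₂/n₁ = sin 73.29° = 0.9578.
Brewster: tan θ_B = n₂/n₁ = 0.9578.
θ_B = arctan(0.9578) = 43.76°.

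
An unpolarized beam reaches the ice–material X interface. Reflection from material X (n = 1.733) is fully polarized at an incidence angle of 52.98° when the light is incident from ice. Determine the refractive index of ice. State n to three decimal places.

Brewster's law: tan θ_B = n₂/n₁ (light incident in ice, refracted into material X).
n₁ = n₂ / tan θ_B = 1.733 / tan 52.98° = 1.307.

n ≈ 1.307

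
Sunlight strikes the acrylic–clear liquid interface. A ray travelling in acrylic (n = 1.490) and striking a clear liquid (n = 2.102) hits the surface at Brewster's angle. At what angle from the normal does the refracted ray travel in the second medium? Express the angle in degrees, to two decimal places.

First find Brewster's angle: tan θ_B = 2.102/1.490 = 1.4107, giving θ_B = 54.67°.
Since θ_B + θ_t = 90° at Brewster incidence, θ_t = 90° − 54.67° = 35.33°.

θ_t ≈ 35.33°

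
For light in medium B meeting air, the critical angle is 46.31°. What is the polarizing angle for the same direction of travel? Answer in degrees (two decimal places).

θ_B ≈ 35.87°

sin θ_c = n₂/n₁, so n₂/n₁ = sin 46.31° = 0.7231.
Brewster: tan θ_B = n₂/n₁ = 0.7231.
θ_B = arctan(0.7231) = 35.87°.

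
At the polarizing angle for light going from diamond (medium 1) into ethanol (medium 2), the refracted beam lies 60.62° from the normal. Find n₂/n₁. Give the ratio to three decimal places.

At Brewster incidence θ_B = 90° − θ_t = 90° − 60.62° = 29.38°.
Then n₂/n₁ = tan θ_B = tan 29.38° = 0.563.

n₂/n₁ ≈ 0.563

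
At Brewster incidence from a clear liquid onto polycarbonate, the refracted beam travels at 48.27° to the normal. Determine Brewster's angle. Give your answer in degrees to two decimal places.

θ_B ≈ 41.73°

At Brewster's angle the reflected and refracted rays are perpendicular, so θ_B + θ_t = 90°.
θ_B = 90° − 48.27° = 41.73°.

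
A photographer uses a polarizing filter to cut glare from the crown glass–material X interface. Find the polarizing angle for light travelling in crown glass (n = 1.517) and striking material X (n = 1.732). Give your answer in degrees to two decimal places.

The reflected p-component vanishes when tan θ_B = n₂/n₁.
tan θ_B = n₂/n₁ = 1.732/1.517 = 1.1417. Taking the arctangent, θ_B = 48.79°.

θ_B ≈ 48.79°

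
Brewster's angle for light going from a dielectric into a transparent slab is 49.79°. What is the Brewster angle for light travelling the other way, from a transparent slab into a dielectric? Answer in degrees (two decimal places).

The two Brewster angles are complementary: θ_B' = 90° − θ_B = 90° − 49.79° = 40.21°.

θ_B' ≈ 40.21°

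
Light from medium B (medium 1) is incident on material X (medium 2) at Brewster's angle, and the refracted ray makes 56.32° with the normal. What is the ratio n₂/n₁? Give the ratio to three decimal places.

θ_B + θ_t = 90°, so θ_B = 90° − 56.32° = 33.68°.
Then n₂/n₁ = tan θ_B = tan 33.68° = 0.666.

n₂/n₁ ≈ 0.666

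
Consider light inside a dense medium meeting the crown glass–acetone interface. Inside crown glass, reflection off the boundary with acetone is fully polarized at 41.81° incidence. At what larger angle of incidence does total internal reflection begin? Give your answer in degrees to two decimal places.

From Brewster, n₂/n₁ = tan θ_B = tan 41.81° = 0.8944.
Then sin θ_c = n₂/n₁ = 0.8944, so θ_c = arcsin 0.8944 = 63.43°.

θ_c ≈ 63.43°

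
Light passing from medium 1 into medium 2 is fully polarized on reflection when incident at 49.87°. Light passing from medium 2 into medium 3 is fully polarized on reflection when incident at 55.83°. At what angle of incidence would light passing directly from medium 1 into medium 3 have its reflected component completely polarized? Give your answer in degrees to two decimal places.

tan θ_B(1→2) = n₂/n₁ = tan 49.87° = 1.1863.
tan θ_B(2→3) = n₃/n₂ = tan 55.83° = 1.4731.
Multiplying, n₃/n₁ = 1.1863 × 1.4731 = 1.7475, and θ_B(1→3) = arctan 1.7475 = 60.22°.

θ_B ≈ 60.22°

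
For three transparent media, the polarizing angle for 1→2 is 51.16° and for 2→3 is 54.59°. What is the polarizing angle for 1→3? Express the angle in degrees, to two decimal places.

θ_B ≈ 60.21°

Each Brewster angle gives a ratio: n₂/n₁ = tan 51.16° = 1.2420, n₃/n₂ = tan 54.59° = 1.4066.
n₃/n₁ = 1.7470. Then tan θ_B(1→3) = n₃/n₁, so θ_B(1→3) = arctan(1.7470) = 60.21°.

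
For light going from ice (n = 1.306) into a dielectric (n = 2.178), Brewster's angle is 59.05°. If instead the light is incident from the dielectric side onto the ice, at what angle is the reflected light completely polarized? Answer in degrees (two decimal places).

θ_B' ≈ 30.95°

The two Brewster angles are complementary: θ_B' = 90° − θ_B = 90° − 59.05° = 30.95°.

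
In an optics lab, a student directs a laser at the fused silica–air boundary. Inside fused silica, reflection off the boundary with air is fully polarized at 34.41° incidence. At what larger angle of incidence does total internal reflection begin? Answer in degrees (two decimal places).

θ_c ≈ 43.23°

n₂/n₁ = tan 34.41° = 0.6850; the critical angle satisfies sin θ_c = n₂/n₁.
θ_c = arcsin(0.6850) = 43.23°.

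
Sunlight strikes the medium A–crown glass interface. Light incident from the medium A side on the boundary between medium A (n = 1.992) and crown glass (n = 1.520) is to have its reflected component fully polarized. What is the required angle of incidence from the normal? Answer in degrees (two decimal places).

Here n₂/n₁ = 1.520/1.992 = 0.7631, and Brewster's law gives tan θ_B = n₂/n₁.
So θ_B = arctan 0.7631 = 37.35°.

θ_B ≈ 37.35°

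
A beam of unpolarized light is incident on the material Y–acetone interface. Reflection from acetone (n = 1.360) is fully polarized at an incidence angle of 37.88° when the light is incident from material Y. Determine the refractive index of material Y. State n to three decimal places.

n ≈ 1.748

At Brewster's angle, tan θ_B = n₂/n₁ with n₁ on the incident side (material Y) and n₂ on the transmitted side (acetone).
n₁ = n₂ / tan θ_B = 1.360 / tan 37.88° = 1.748.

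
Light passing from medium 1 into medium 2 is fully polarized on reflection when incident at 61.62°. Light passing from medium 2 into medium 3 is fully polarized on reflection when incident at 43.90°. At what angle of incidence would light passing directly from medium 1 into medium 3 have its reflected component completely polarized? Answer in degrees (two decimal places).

θ_B ≈ 60.69°

n₂/n₁ = tan 61.62° = 1.8510 and n₃/n₂ = tan 43.90° = 0.9623.
Multiplying, n₃/n₁ = 1.8510 × 0.9623 = 1.7813, and θ_B(1→3) = arctan 1.7813 = 60.69°.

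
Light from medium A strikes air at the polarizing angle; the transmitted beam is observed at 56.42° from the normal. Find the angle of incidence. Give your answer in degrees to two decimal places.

At Brewster's angle the reflected and refracted rays are perpendicular, so θ_B + θ_t = 90°.
θ_B = 90° − 56.42° = 33.58°.

θ_B ≈ 33.58°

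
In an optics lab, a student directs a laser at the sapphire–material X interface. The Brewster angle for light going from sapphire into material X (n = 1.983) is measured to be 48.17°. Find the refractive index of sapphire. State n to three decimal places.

n ≈ 1.775

Brewster's law: tan θ_B = n₂/n₁ (light incident in sapphire, refracted into material X).
n₁ = n₂ / tan θ_B = 1.983 / tan 48.17° = 1.775.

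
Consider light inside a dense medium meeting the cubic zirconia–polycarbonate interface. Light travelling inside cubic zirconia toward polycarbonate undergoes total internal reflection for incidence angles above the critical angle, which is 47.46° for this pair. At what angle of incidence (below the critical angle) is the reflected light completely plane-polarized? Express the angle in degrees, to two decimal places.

n₂/n₁ = sin θ_c = sin 47.46° = 0.7368.
tan θ_B equals the same ratio, so θ_B = arctan(0.7368) = 36.38°.

θ_B ≈ 36.38°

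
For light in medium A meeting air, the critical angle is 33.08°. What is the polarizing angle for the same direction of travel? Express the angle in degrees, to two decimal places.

sin θ_c = n₂/n₁, so n₂/n₁ = sin 33.08° = 0.5458.
Brewster: tan θ_B = n₂/n₁ = 0.5458.
θ_B = arctan(0.5458) = 28.63°.

θ_B ≈ 28.63°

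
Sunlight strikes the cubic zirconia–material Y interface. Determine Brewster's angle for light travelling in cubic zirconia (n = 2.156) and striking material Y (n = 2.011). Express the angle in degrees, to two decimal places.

tan θ_B = n₂/n₁ = 2.011/2.156 = 0.9327.
So θ_B = arctan 0.9327 = 43.01°.

θ_B ≈ 43.01°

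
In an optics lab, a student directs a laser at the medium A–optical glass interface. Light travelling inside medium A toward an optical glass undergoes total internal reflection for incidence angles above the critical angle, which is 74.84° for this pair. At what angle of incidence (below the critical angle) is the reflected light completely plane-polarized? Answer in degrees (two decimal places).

n₂/n₁ = sin θ_c = sin 74.84° = 0.9652.
tan θ_B equals the same ratio, so θ_B = arctan(0.9652) = 43.99°.

θ_B ≈ 43.99°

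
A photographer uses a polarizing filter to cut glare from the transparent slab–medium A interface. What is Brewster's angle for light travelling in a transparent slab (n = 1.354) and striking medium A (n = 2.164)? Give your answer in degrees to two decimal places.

θ_B ≈ 57.97°

tan θ_B = n₂/n₁ = 2.164/1.354 = 1.5982.
So θ_B = arctan 1.5982 = 57.97°.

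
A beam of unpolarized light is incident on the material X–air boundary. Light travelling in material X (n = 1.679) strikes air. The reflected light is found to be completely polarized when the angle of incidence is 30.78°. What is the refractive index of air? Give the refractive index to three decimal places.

n ≈ 1.000

Full polarization of the reflected beam means tan θ_B = n₂/n₁, where n₁ is the incident medium (material X).
n₂ = n₁ tan θ_B = 1.679 × tan 30.78° = 1.000.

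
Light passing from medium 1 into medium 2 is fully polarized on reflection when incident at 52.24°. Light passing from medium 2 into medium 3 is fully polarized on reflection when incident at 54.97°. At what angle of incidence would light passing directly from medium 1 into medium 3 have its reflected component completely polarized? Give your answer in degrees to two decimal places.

n₂/n₁ = tan 52.24° = 1.2911 and n₃/n₂ = tan 54.97° = 1.4266.
So n₃/n₁ = (n₂/n₁)(n₃/n₂) = 1.2911 × 1.4266 = 1.8418.
θ_B(1→3) = arctan(1.8418) = 61.50°.

θ_B ≈ 61.50°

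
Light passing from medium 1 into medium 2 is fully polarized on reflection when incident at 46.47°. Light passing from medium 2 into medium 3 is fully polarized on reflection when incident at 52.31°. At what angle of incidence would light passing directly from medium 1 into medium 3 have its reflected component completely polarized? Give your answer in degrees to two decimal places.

θ_B ≈ 53.72°

n₂/n₁ = tan 46.47° = 1.0527 and n₃/n₂ = tan 52.31° = 1.2943.
Multiplying, n₃/n₁ = 1.0527 × 1.2943 = 1.3625, and θ_B(1→3) = arctan 1.3625 = 53.72°.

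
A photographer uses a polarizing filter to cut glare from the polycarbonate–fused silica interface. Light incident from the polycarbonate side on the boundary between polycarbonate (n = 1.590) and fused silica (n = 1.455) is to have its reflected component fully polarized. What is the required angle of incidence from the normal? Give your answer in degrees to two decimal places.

θ_B ≈ 42.46°

At Brewster's angle the reflected and refracted rays are perpendicular, which with Snell's law gives tan θ_B = n₂/n₁.
tan θ_B = n₂/n₁ = 1.455/1.590 = 0.9151.
So θ_B = arctan 0.9151 = 42.46°.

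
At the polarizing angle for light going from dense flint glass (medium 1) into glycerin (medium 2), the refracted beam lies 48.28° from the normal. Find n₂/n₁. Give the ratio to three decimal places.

n₂/n₁ ≈ 0.892

θ_B + θ_t = 90°, so θ_B = 90° − 48.28° = 41.72°.
Then n₂/n₁ = tan θ_B = tan 41.72° = 0.892.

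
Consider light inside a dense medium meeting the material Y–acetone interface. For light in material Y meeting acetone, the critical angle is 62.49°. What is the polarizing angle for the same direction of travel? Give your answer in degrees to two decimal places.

θ_B ≈ 41.57°

sin θ_c = n₂/n₁, so n₂/n₁ = sin 62.49° = 0.8869.
Brewster: tan θ_B = n₂/n₁ = 0.8869.
θ_B = arctan(0.8869) = 41.57°.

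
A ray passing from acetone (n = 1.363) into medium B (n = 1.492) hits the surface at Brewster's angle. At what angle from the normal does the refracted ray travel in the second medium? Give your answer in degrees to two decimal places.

θ_B = arctan(n₂/n₁) = arctan(1.492/1.363) = 47.59°.
Since θ_B + θ_t = 90° at Brewster incidence, θ_t = 90° − 47.59° = 42.41°.

θ_t ≈ 42.41°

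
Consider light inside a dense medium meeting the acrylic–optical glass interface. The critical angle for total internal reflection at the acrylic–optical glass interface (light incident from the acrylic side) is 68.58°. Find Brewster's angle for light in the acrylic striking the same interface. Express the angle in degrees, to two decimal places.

n₂/n₁ = sin θ_c = sin 68.58° = 0.9309.
tan θ_B equals the same ratio, so θ_B = arctan(0.9309) = 42.95°.

θ_B ≈ 42.95°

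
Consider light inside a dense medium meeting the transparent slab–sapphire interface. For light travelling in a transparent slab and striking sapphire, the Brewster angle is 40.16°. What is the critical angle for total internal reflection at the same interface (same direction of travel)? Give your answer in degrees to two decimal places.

From Brewster, n₂/n₁ = tan θ_B = tan 40.16° = 0.8439.
Then sin θ_c = n₂/n₁ = 0.8439, so θ_c = arcsin 0.8439 = 57.55°.

θ_c ≈ 57.55°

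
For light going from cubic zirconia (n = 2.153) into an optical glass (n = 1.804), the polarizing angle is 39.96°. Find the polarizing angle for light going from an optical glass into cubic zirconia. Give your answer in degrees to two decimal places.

tan θ_B' = n₁/n₂ = 1/tan θ_B, so θ_B' = 90° − θ_B.
θ_B' = 90° − 39.96° = 50.04°.

θ_B' ≈ 50.04°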